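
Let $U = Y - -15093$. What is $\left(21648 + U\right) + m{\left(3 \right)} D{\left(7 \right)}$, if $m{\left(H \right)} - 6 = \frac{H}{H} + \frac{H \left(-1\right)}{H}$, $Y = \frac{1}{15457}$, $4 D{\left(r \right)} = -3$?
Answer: $\frac{1135672163}{30914} \approx 36737.0$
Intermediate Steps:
$D{\left(r \right)} = - \frac{3}{4}$ ($D{\left(r \right)} = \frac{1}{4} \left(-3\right) = - \frac{3}{4}$)
$Y = \frac{1}{15457} \approx 6.4696 \cdot 10^{-5}$
$m{\left(H \right)} = 6$ ($m{\left(H \right)} = 6 + \left(\frac{H}{H} + \frac{H \left(-1\right)}{H}\right) = 6 + \left(1 + \frac{\left(-1\right) H}{H}\right) = 6 + \left(1 - 1\right) = 6 + 0 = 6$)
$U = \frac{233292502}{15457}$ ($U = \frac{1}{15457} - -15093 = \frac{1}{15457} + 15093 = \frac{233292502}{15457} \approx 15093.0$)
$\left(21648 + U\right) + m{\left(3 \right)} D{\left(7 \right)} = \left(21648 + \frac{233292502}{15457}\right) + 6 \left(- \frac{3}{4}\right) = \frac{567905638}{15457} - \frac{9}{2} = \frac{1135672163}{30914}$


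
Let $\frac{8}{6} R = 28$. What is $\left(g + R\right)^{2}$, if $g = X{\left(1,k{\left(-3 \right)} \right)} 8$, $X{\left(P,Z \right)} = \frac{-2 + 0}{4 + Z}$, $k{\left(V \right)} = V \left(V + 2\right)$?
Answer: $\frac{17161}{49} \approx 350.22$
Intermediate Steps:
$R = 21$ ($R = \frac{3}{4} \cdot 28 = 21$)
$k{\left(V \right)} = V \left(2 + V\right)$
$X{\left(P,Z \right)} = - \frac{2}{4 + Z}$
$g = - \frac{16}{7}$ ($g = - \frac{2}{4 - 3 \left(2 - 3\right)} 8 = - \frac{2}{4 - -3} \cdot 8 = - \frac{2}{4 + 3} \cdot 8 = - \frac{2}{7} \cdot 8 = \left(-2\right) \frac{1}{7} \cdot 8 = \left(- \frac{2}{7}\right) 8 = - \frac{16}{7} \approx -2.2857$)
$\left(g + R\right)^{2} = \left(- \frac{16}{7} + 21\right)^{2} = \left(\frac{131}{7}\right)^{2} = \frac{17161}{49}$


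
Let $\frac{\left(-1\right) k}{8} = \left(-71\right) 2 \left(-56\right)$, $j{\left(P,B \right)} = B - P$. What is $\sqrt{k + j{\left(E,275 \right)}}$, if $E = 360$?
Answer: $i \sqrt{63701} \approx 252.39 i$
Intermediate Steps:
$k = -63616$ ($k = - 8 \left(-71\right) 2 \left(-56\right) = - 8 \left(\left(-142\right) \left(-56\right)\right) = \left(-8\right) 7952 = -63616$)
$\sqrt{k + j{\left(E,275 \right)}} = \sqrt{-63616 + \left(275 - 360\right)} = \sqrt{-63616 - 85} = \sqrt{-63701} = i \sqrt{63701}$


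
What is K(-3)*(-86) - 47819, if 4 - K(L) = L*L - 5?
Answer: -47819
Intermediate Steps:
K(L) = 9 - L² (K(L) = 4 - (L*L - 5) = 4 - (L² - 5) = 4 - (-5 + L²) = 4 + (5 - L²) = 9 - L²)
K(-3)*(-86) - 47819 = (9 - 1*(-3)²)*(-86) - 47819 = (9 - 1*9)*(-86) - 47819 = (9 - 9)*(-86) - 47819 = 0*(-86) - 47819 = 0 - 47819 = -47819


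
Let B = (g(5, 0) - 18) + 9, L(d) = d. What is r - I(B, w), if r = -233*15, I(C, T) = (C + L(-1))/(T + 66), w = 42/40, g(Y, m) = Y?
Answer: -4686695/1341 ≈ -3494.9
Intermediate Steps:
w = 21/20 (w = 42*(1/40) = 21/20 ≈ 1.0500)
B = -4 (B = (5 - 18) + 9 = -13 + 9 = -4)
I(C, T) = (-1 + C)/(66 + T) (I(C, T) = (C - 1)/(T + 66) = (-1 + C)/(66 + T))
r = -3495
r - I(B, w) = -3495 - (-1 - 4)/(66 + 21/20) = -3495 - (-5)/1341/20 = -3495 - 20*(-5)/1341 = -3495 - 1*(-100/1341) = -3495 + 100/1341 = -4686695/1341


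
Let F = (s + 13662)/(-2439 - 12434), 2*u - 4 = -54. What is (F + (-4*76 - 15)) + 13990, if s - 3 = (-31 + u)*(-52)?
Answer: 203312206/14873 ≈ 13670.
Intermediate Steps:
u = -25 (u = 2 + (½)*(-54) = 2 - 27 = -25)
s = 2915 (s = 3 + (-31 - 25)*(-52) = 3 - 56*(-52) = 3 + 2912 = 2915)
F = -16577/14873 (F = (2915 + 13662)/(-2439 - 12434) = 16577/(-14873) = 16577*(-1/14873) = -16577/14873 ≈ -1.1146)
(F + (-4*76 - 15)) + 13990 = (-16577/14873 + (-4*76 - 15)) + 13990 = (-16577/14873 + (-304 - 15)) + 13990 = (-16577/14873 - 319) + 13990 = -4761064/14873 + 13990 = 203312206/14873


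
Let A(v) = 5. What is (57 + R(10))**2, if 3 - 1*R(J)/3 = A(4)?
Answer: 2601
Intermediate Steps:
R(J) = -6 (R(J) = 9 - 3*5 = 9 - 15 = -6)
(57 + R(10))**2 = (57 - 6)**2 = 51**2 = 2601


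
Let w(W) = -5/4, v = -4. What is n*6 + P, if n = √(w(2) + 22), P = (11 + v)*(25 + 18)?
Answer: 301 + 3*√83 ≈ 328.33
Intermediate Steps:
w(W) = -5/4 (w(W) = -5*¼ = -5/4)
P = 301 (P = (11 - 4)*(25 + 18) = 7*43 = 301)
n = √83/2 (n = √(-5/4 + 22) = √(83/4) = √83/2 ≈ 4.5552)
n*6 + P = (√83/2)*6 + 301 = 3*√83 + 301 = 301 + 3*√83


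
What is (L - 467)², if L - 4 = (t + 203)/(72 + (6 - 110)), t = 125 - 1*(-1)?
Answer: 229371025/1024 ≈ 2.2400e+5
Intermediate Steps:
t = 126 (t = 125 + 1 = 126)
L = -201/32 (L = 4 + (126 + 203)/(72 + (6 - 110)) = 4 + 329/(72 - 104) = 4 + 329/(-32) = 4 + 329*(-1/32) = 4 - 329/32 = -201/32 ≈ -6.2813)
(L - 467)² = (-201/32 - 467)² = (-15145/32)² = 229371025/1024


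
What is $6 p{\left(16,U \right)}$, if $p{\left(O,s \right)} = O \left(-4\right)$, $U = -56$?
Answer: $-384$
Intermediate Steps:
$p{\left(O,s \right)} = - 4 O$
$6 p{\left(16,U \right)} = 6 \left(\left(-4\right) 16\right) = 6 \left(-64\right) = -384$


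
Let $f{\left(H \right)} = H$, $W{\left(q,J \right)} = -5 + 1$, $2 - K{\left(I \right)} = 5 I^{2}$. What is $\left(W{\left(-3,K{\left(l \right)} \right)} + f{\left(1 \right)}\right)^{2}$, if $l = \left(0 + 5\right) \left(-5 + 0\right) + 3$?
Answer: $9$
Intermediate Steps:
$l = -22$ ($l = 5 \left(-5\right) + 3 = -25 + 3 = -22$)
$K{\left(I \right)} = 2 - 5 I^{2}$
$W{\left(q,J \right)} = -4$
$\left(W{\left(-3,K{\left(l \right)} \right)} + f{\left(1 \right)}\right)^{2} = \left(-4 + 1\right)^{2} = \left(-3\right)^{2} = 9$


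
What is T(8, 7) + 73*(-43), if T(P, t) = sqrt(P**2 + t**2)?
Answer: -3139 + sqrt(113) ≈ -3128.4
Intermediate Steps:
T(8, 7) + 73*(-43) = sqrt(8**2 + 7**2) + 73*(-43) = sqrt(64 + 49) - 3139 = sqrt(113) - 3139 = -3139 + sqrt(113)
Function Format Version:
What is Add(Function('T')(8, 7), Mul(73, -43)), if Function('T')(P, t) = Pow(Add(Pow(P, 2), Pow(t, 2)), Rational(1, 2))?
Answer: Add(-3139, Pow(113, Rational(1, 2))) ≈ -3128.4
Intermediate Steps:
Add(Function('T')(8, 7), Mul(73, -43)) = Add(Pow(Add(Pow(8, 2), Pow(7, 2)), Rational(1, 2)), Mul(73, -43)) = Add(Pow(Add(64, 49), Rational(1, 2)), -3139) = Add(Pow(113, Rational(1, 2)), -3139) = Add(-3139, Pow(113, Rational(1, 2)))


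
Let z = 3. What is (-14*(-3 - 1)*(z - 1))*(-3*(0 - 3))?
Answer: 1008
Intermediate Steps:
(-14*(-3 - 1)*(z - 1))*(-3*(0 - 3)) = (-14*(-3 - 1)*(3 - 1))*(-3*(0 - 3)) = (-(-56)*2)*(-3*(-3)) = -14*(-8)*9 = 112*9 = 1008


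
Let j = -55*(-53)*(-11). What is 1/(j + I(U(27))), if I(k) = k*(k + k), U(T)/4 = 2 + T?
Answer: -1/5153 ≈ -0.00019406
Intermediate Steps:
U(T) = 8 + 4*T (U(T) = 4*(2 + T) = 8 + 4*T)
I(k) = 2*k**2 (I(k) = k*(2*k) = 2*k**2)
j = -32065 (j = 2915*(-11) = -32065)
1/(j + I(U(27))) = 1/(-32065 + 2*(8 + 4*27)**2) = 1/(-32065 + 2*(8 + 108)**2) = 1/(-32065 + 2*116**2) = 1/(-32065 + 2*13456) = 1/(-32065 + 26912) = 1/(-5153) = -1/5153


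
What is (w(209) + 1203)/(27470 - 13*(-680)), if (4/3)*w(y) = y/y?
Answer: 963/29048 ≈ 0.033152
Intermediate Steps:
w(y) = ¾ (w(y) = 3*(y/y)/4 = (¾)*1 = ¾)
(w(209) + 1203)/(27470 - 13*(-680)) = (¾ + 1203)/(27470 - 13*(-680)) = 4815/(4*(27470 + 8840)) = (4815/4)/36310 = (4815/4)*(1/36310) = 963/29048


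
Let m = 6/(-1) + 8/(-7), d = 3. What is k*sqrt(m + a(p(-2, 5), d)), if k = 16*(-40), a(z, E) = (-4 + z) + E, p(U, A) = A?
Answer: -640*I*sqrt(154)/7 ≈ -1134.6*I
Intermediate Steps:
a(z, E) = -4 + E + z
m = -50/7 (m = 6*(-1) + 8*(-1/7) = -6 - 8/7 = -50/7 ≈ -7.1429)
k = -640
k*sqrt(m + a(p(-2, 5), d)) = -640*sqrt(-50/7 + (-4 + 3 + 5)) = -640*sqrt(-50/7 + 4) = -640*I*sqrt(154)/7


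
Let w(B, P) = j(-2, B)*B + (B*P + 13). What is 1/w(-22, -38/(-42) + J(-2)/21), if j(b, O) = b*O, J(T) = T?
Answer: -21/20429 ≈ -0.0010280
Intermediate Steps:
j(b, O) = O*b
w(B, P) = 13 - 2*B² + B*P (w(B, P) = (B*(-2))*B + (B*P + 13) = (-2*B)*B + (13 + B*P) = -2*B² + (13 + B*P) = 13 - 2*B² + B*P)
1/w(-22, -38/(-42) + J(-2)/21) = 1/(13 - 2*(-22)² - 22*(-38/(-42) - 2/21)) = 1/(13 - 2*484 - 22*(-38*(-1/42) - 2*1/21)) = 1/(13 - 968 - 22*(19/21 - 2/21)) = 1/(13 - 968 - 22*17/21) = 1/(13 - 968 - 374/21) = 1/(-20429/21) = -21/20429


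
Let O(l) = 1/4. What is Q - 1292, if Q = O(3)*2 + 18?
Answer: -2547/2 ≈ -1273.5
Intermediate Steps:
O(l) = ¼ (O(l) = 1*(¼) = ¼)
Q = 37/2 (Q = (¼)*2 + 18 = ½ + 18 = 37/2 ≈ 18.500)
Q - 1292 = 37/2 - 1292 = -2547/2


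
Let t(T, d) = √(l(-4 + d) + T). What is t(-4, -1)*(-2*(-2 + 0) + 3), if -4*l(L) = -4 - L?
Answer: 7*I*√17/2 ≈ 14.431*I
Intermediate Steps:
l(L) = 1 + L/4 (l(L) = -(-4 - L)/4 = 1 + L/4)
t(T, d) = √(T + d/4) (t(T, d) = √((1 + (-4 + d)/4) + T) = √((1 + (-1 + d/4)) + T) = √(d/4 + T) = √(T + d/4))
t(-4, -1)*(-2*(-2 + 0) + 3) = (√(-1 + 4*(-4))/2)*(-2*(-2 + 0) + 3) = (√(-1 - 16)/2)*(-2*(-2) + 3) = (√(-17)/2)*(4 + 3) = ((I*√17)/2)*7 = (I*√17/2)*7 = 7*I*√17/2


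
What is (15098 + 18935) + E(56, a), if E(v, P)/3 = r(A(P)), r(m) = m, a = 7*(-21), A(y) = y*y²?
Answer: -9495536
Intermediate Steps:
A(y) = y³
a = -147
E(v, P) = 3*P³
(15098 + 18935) + E(56, a) = (15098 + 18935) + 3*(-147)³ = 34033 + 3*(-3176523) = 34033 - 9529569 = -9495536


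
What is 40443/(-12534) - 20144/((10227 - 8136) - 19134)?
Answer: -145595051/71205654 ≈ -2.0447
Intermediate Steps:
40443/(-12534) - 20144/((10227 - 8136) - 19134) = 40443*(-1/12534) - 20144/(2091 - 19134) = -13481/4178 - 20144/(-17043) = -13481/4178 - 20144*(-1/17043) = -13481/4178 + 20144/17043 = -145595051/71205654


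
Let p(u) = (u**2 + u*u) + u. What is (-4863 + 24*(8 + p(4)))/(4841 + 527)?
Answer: -3807/5368 ≈ -0.70920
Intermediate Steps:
p(u) = u + 2*u**2 (p(u) = (u**2 + u**2) + u = 2*u**2 + u = u + 2*u**2)
(-4863 + 24*(8 + p(4)))/(4841 + 527) = (-4863 + 24*(8 + 4*(1 + 2*4)))/(4841 + 527) = (-4863 + 24*(8 + 4*(1 + 8)))/5368 = (-4863 + 24*(8 + 4*9))*(1/5368) = (-4863 + 24*(8 + 36))*(1/5368) = (-4863 + 24*44)*(1/5368) = (-4863 + 1056)*(1/5368) = -3807*1/5368 = -3807/5368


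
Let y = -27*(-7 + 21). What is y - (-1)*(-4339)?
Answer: -4717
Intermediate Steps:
y = -378 (y = -27*14 = -378)
y - (-1)*(-4339) = -378 - (-1)*(-4339) = -378 - 1*4339 = -378 - 4339 = -4717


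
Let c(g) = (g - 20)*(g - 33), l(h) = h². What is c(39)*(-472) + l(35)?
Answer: -52583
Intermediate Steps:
c(g) = (-33 + g)*(-20 + g) (c(g) = (-20 + g)*(-33 + g) = (-33 + g)*(-20 + g))
c(39)*(-472) + l(35) = (660 + 39² - 53*39)*(-472) + 35² = (660 + 1521 - 2067)*(-472) + 1225 = 114*(-472) + 1225 = -53808 + 1225 = -52583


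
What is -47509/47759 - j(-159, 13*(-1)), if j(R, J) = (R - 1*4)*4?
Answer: 31091359/47759 ≈ 651.00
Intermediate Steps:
j(R, J) = -16 + 4*R (j(R, J) = (R - 4)*4 = (-4 + R)*4 = -16 + 4*R)
-47509/47759 - j(-159, 13*(-1)) = -47509/47759 - (-16 + 4*(-159)) = -47509*1/47759 - (-16 - 636) = -47509/47759 - 1*(-652) = -47509/47759 + 652 = 31091359/47759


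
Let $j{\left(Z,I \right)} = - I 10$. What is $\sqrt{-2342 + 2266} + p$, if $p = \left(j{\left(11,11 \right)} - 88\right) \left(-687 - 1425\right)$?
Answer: $418176 + 2 i \sqrt{19} \approx 4.1818 \cdot 10^{5} + 8.7178 i$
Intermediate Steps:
$j{\left(Z,I \right)} = - 10 I$
$p = 418176$ ($p = \left(\left(-10\right) 11 - 88\right) \left(-687 - 1425\right) = \left(-110 - 88\right) \left(-2112\right) = \left(-198\right) \left(-2112\right) = 418176$)
$\sqrt{-2342 + 2266} + p = \sqrt{-2342 + 2266} + 418176 = \sqrt{-76} + 418176 = 2 i \sqrt{19} + 418176 = 418176 + 2 i \sqrt{19}$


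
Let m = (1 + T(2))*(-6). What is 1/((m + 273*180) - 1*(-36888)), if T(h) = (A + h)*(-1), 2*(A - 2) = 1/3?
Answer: 1/86047 ≈ 1.1622e-5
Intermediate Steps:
A = 13/6 (A = 2 + (½)/3 = 2 + (½)*(⅓) = 2 + ⅙ = 13/6 ≈ 2.1667)
T(h) = -13/6 - h (T(h) = (13/6 + h)*(-1) = -13/6 - h)
m = 19 (m = (1 + (-13/6 - 1*2))*(-6) = (1 + (-13/6 - 2))*(-6) = (1 - 25/6)*(-6) = -19/6*(-6) = 19)
1/((m + 273*180) - 1*(-36888)) = 1/((19 + 273*180) - 1*(-36888)) = 1/((19 + 49140) + 36888) = 1/(49159 + 36888) = 1/86047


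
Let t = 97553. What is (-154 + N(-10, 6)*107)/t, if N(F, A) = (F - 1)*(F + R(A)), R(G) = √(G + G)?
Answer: 11616/97553 - 2354*√3/97553 ≈ 0.077278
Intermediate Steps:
R(G) = √2*√G (R(G) = √(2*G) = √2*√G)
N(F, A) = (-1 + F)*(F + √2*√A) (N(F, A) = (F - 1)*(F + √2*√A) = (-1 + F)*(F + √2*√A))
(-154 + N(-10, 6)*107)/t = (-154 + ((-10)² - 1*(-10) - √2*√6 - 10*√2*√6)*107)/97553 = (-154 + (100 + 10 - 2*√3 - 20*√3)*107)*(1/97553) = (-154 + (110 - 22*√3)*107)*(1/97553) = (-154 + (11770 - 2354*√3))*(1/97553) = (11616 - 2354*√3)*(1/97553) = 11616/97553 - 2354*√3/97553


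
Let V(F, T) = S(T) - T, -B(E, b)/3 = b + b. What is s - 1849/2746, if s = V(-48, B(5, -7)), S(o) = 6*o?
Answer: 574811/2746 ≈ 209.33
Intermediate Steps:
B(E, b) = -6*b (B(E, b) = -3*(b + b) = -6*b)
V(F, T) = 5*T (V(F, T) = 6*T - T = 5*T)
s = 210 (s = 5*(-6*(-7)) = 5*42 = 210)
s - 1849/2746 = 210 - 1849/2746 = 574811/2746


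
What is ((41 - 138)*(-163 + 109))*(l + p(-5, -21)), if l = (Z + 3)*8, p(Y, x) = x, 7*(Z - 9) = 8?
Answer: 3085182/7 ≈ 4.4074e+5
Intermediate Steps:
Z = 71/7 (Z = 9 + (⅐)*8 = 9 + 8/7 = 71/7 ≈ 10.143)
l = 736/7 (l = (71/7 + 3)*8 = (92/7)*8 = 736/7 ≈ 105.14)
((41 - 138)*(-163 + 109))*(l + p(-5, -21)) = ((41 - 138)*(-163 + 109))*(736/7 - 21) = -97*(-54)*(589/7) = 5238*(589/7) = 3085182/7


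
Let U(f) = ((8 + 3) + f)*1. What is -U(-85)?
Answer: 74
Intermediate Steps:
U(f) = 11 + f (U(f) = (11 + f)*1 = 11 + f)
-U(-85) = -(11 - 85) = -1*(-74) = 74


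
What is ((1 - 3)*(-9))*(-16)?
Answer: -288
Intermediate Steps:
((1 - 3)*(-9))*(-16) = -2*(-9)*(-16) = 18*(-16) = -288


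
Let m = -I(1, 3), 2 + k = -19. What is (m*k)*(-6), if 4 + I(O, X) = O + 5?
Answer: -252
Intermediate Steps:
k = -21 (k = -2 - 19 = -21)
I(O, X) = 1 + O (I(O, X) = -4 + (O + 5) = -4 + (5 + O) = 1 + O)
m = -2 (m = -(1 + 1) = -1*2 = -2)
(m*k)*(-6) = -2*(-21)*(-6) = 42*(-6) = -252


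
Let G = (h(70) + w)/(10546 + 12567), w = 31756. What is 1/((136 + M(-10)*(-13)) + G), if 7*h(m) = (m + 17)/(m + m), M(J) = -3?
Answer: 22650740/3995000467 ≈ 0.0056698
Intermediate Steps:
h(m) = (17 + m)/(14*m) (h(m) = ((m + 17)/(m + m))/7 = ((17 + m)/((2*m)))/7 = ((17 + m)*(1/(2*m)))/7 = ((17 + m)/(2*m))/7 = (17 + m)/(14*m))
G = 31120967/22650740 (G = ((1/14)*(17 + 70)/70 + 31756)/(10546 + 12567) = ((1/14)*(1/70)*87 + 31756)/23113 = (87/980 + 31756)*(1/23113) = (31120967/980)*(1/23113) = 31120967/22650740 ≈ 1.3739)
1/((136 + M(-10)*(-13)) + G) = 1/((136 - 3*(-13)) + 31120967/22650740) = 1/((136 + 39) + 31120967/22650740) = 1/(175 + 31120967/22650740) = 1/(3995000467/22650740) = 22650740/3995000467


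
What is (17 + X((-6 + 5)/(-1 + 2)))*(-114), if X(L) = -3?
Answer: -1596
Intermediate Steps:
(17 + X((-6 + 5)/(-1 + 2)))*(-114) = (17 - 3)*(-114) = 14*(-114) = -1596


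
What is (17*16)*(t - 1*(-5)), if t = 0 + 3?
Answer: 2176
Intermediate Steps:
t = 3
(17*16)*(t - 1*(-5)) = (17*16)*(3 - 1*(-5)) = 272*(3 + 5) = 272*8 = 2176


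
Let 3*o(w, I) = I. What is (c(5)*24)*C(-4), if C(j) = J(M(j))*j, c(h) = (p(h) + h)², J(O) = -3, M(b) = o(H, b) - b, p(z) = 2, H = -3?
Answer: 14112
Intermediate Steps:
o(w, I) = I/3
M(b) = -2*b/3 (M(b) = b/3 - b = -2*b/3)
c(h) = (2 + h)²
C(j) = -3*j
(c(5)*24)*C(-4) = ((2 + 5)²*24)*(-3*(-4)) = (7²*24)*12 = (49*24)*12 = 1176*12 = 14112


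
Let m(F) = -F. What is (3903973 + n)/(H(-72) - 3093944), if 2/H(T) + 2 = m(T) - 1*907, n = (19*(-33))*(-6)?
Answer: -654154839/517926226 ≈ -1.2630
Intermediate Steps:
n = 3762 (n = -627*(-6) = 3762)
H(T) = 2/(-909 - T) (H(T) = 2/(-2 + (-T - 1*907)) = 2/(-2 + (-T - 907)) = 2/(-2 + (-907 - T)) = 2/(-909 - T))
(3903973 + n)/(H(-72) - 3093944) = (3903973 + 3762)/(-2/(909 - 72) - 3093944) = 3907735/(-2/837 - 3093944) = 3907735/(-2589631130/837) = 3907735*(-837/2589631130) = -654154839/517926226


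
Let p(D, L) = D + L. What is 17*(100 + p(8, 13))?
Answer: 2057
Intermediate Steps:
17*(100 + p(8, 13)) = 17*(100 + (8 + 13)) = 17*(100 + 21) = 17*121 = 2057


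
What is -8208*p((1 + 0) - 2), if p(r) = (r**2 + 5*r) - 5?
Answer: 73872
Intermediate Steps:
p(r) = -5 + r**2 + 5*r
-8208*p((1 + 0) - 2) = -8208*(-5 + ((1 + 0) - 2)**2 + 5*((1 + 0) - 2)) = -8208*(-5 + (1 - 2)**2 + 5*(1 - 2)) = -8208*(-5 + (-1)**2 + 5*(-1)) = -8208*(-5 + 1 - 5) = -8208*(-9) = 73872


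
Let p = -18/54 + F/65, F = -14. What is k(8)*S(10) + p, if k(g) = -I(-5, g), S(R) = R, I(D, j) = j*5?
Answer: -78107/195 ≈ -400.55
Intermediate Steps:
I(D, j) = 5*j
k(g) = -5*g
p = -107/195 (p = -18/54 - 14/65 = -18*1/54 - 14*1/65 = -⅓ - 14/65 = -107/195 ≈ -0.54872)
k(8)*S(10) + p = -5*8*10 - 107/195 = -40*10 - 107/195 = -400 - 107/195 = -78107/195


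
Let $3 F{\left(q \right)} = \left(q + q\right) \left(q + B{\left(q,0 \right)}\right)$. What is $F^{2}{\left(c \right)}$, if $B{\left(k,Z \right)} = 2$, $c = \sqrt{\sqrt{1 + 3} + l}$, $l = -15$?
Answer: $52 - \frac{208 i \sqrt{13}}{9} \approx 52.0 - 83.328 i$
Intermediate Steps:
$c = i \sqrt{13}$ ($c = \sqrt{\sqrt{1 + 3} - 15} = \sqrt{\sqrt{4} - 15} = \sqrt{2 - 15} = \sqrt{-13} = i \sqrt{13} \approx 3.6056 i$)
$F{\left(q \right)} = \frac{2 q \left(2 + q\right)}{3}$ ($F{\left(q \right)} = \frac{\left(q + q\right) \left(q + 2\right)}{3} = \frac{2 q \left(2 + q\right)}{3}$)
$F^{2}{\left(c \right)} = \left(\frac{2 i \sqrt{13} \left(2 + i \sqrt{13}\right)}{3}\right)^{2} = - \frac{52 \left(2 + i \sqrt{13}\right)^{2}}{9}$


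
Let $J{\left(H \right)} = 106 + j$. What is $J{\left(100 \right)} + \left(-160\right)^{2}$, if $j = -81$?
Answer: $25625$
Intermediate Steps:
$J{\left(H \right)} = 25$ ($J{\left(H \right)} = 106 - 81 = 25$)
$J{\left(100 \right)} + \left(-160\right)^{2} = 25 + \left(-160\right)^{2} = 25 + 25600 = 25625$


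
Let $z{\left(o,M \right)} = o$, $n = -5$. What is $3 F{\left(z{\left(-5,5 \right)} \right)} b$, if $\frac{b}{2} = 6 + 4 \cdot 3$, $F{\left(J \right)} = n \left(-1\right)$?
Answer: $540$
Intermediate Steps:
$F{\left(J \right)} = 5$ ($F{\left(J \right)} = \left(-5\right) \left(-1\right) = 5$)
$b = 36$ ($b = 2 \left(6 + 4 \cdot 3\right) = 2 \left(6 + 12\right) = 2 \cdot 18 = 36$)
$3 F{\left(z{\left(-5,5 \right)} \right)} b = 3 \cdot 5 \cdot 36 = 15 \cdot 36 = 540$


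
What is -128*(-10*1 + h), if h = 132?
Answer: -15616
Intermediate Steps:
-128*(-10*1 + h) = -128*(-10*1 + 132) = -128*(-10 + 132) = -128*122 = -15616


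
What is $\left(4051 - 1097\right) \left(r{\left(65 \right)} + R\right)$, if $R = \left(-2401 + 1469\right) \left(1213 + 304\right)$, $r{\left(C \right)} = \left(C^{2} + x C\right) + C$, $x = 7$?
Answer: $-4162478446$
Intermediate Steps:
$r{\left(C \right)} = C^{2} + 8 C$ ($r{\left(C \right)} = \left(C^{2} + 7 C\right) + C = C^{2} + 8 C$)
$R = -1413844$ ($R = \left(-932\right) 1517 = -1413844$)
$\left(4051 - 1097\right) \left(r{\left(65 \right)} + R\right) = \left(4051 - 1097\right) \left(65 \left(8 + 65\right) - 1413844\right) = 2954 \left(65 \cdot 73 - 1413844\right) = 2954 \left(4745 - 1413844\right) = 2954 \left(-1409099\right) = -4162478446$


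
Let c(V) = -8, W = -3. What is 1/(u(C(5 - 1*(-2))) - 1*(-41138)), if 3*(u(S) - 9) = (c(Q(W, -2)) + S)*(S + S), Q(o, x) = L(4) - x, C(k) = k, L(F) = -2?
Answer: 3/123427 ≈ 2.4306e-5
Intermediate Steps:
Q(o, x) = -2 - x
u(S) = 9 + 2*S*(-8 + S)/3 (u(S) = 9 + ((-8 + S)*(S + S))/3 = 9 + ((-8 + S)*(2*S))/3 = 9 + (2*S*(-8 + S))/3 = 9 + 2*S*(-8 + S)/3)
1/(u(C(5 - 1*(-2))) - 1*(-41138)) = 1/((9 - 16*(5 - 1*(-2))/3 + 2*(5 - 1*(-2))²/3) - 1*(-41138)) = 1/((9 - 16*(5 + 2)/3 + 2*(5 + 2)²/3) + 41138) = 1/((9 - 16/3*7 + (⅔)*7²) + 41138) = 1/((9 - 112/3 + (⅔)*49) + 41138) = 1/((9 - 112/3 + 98/3) + 41138) = 1/(13/3 + 41138) = 1/(123427/3) = 3/123427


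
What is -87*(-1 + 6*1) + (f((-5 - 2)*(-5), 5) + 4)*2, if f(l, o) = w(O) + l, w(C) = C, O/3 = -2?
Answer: -369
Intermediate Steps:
O = -6 (O = 3*(-2) = -6)
f(l, o) = -6 + l
-87*(-1 + 6*1) + (f((-5 - 2)*(-5), 5) + 4)*2 = -87*(-1 + 6*1) + ((-6 + (-5 - 2)*(-5)) + 4)*2 = -87*(-1 + 6) + ((-6 - 7*(-5)) + 4)*2 = -87*5 + ((-6 + 35) + 4)*2 = -435 + (29 + 4)*2 = -435 + 33*2 = -435 + 66 = -369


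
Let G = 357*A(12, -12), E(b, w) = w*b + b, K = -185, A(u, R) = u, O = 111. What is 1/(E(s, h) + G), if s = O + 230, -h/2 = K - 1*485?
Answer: 1/461565 ≈ 2.1665e-6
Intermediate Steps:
h = 1340 (h = -2*(-185 - 1*485) = -2*(-185 - 485) = -2*(-670) = 1340)
s = 341 (s = 111 + 230 = 341)
E(b, w) = b + b*w (E(b, w) = b*w + b = b + b*w)
G = 4284 (G = 357*12 = 4284)
1/(E(s, h) + G) = 1/(341*(1 + 1340) + 4284) = 1/(341*1341 + 4284) = 1/(457281 + 4284) = 1/461565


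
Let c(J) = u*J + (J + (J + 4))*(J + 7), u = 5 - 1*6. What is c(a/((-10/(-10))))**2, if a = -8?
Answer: 400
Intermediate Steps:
u = -1 (u = 5 - 6 = -1)
c(J) = -J + (4 + 2*J)*(7 + J) (c(J) = -J + (J + (J + 4))*(J + 7) = -J + (J + (4 + J))*(7 + J) = -J + (4 + 2*J)*(7 + J))
c(a/((-10/(-10))))**2 = (28 + 2*(-8/((-10/(-10))))**2 + 17*(-8/((-10/(-10)))))**2 = (28 + 2*(-8/((-10*(-1/10))))**2 + 17*(-8/((-10*(-1/10)))))**2 = (28 + 2*(-8/1)**2 + 17*(-8/1))**2 = (28 + 2*(-8*1)**2 + 17*(-8*1))**2 = (28 + 2*(-8)**2 + 17*(-8))**2 = (28 + 2*64 - 136)**2 = (28 + 128 - 136)**2 = 20**2 = 400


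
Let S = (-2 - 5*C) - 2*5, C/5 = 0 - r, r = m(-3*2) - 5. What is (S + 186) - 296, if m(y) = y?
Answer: -397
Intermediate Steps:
r = -11 (r = -3*2 - 5 = -6 - 5 = -11)
C = 55 (C = 5*(0 - 1*(-11)) = 5*(0 + 11) = 5*11 = 55)
S = -287 (S = (-2 - 5*55) - 2*5 = (-2 - 275) - 10 = -277 - 10 = -287)
(S + 186) - 296 = (-287 + 186) - 296 = -101 - 296 = -397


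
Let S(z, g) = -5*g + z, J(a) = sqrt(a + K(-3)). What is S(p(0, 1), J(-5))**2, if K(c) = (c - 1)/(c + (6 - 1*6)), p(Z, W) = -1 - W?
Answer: -263/3 + 20*I*sqrt(33)/3 ≈ -87.667 + 38.297*I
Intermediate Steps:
K(c) = (-1 + c)/c (K(c) = (-1 + c)/(c + (6 - 6)) = (-1 + c)/(c + 0) = (-1 + c)/c)
J(a) = sqrt(4/3 + a) (J(a) = sqrt(a + (-1 - 3)/(-3)) = sqrt(a - 1/3*(-4)) = sqrt(a + 4/3) = sqrt(4/3 + a))
S(z, g) = z - 5*g
S(p(0, 1), J(-5))**2 = ((-1 - 1*1) - 5*sqrt(12 + 9*(-5))/3)**2 = ((-1 - 1) - 5*sqrt(12 - 45)/3)**2 = (-2 - 5*sqrt(-33)/3)**2 = (-2 - 5*I*sqrt(33)/3)**2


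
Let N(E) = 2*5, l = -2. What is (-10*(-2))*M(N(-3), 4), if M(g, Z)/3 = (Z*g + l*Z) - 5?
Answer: 1620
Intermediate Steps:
N(E) = 10
M(g, Z) = -15 - 6*Z + 3*Z*g (M(g, Z) = 3*((Z*g - 2*Z) - 5) = 3*((-2*Z + Z*g) - 5) = 3*(-5 - 2*Z + Z*g) = -15 - 6*Z + 3*Z*g)
(-10*(-2))*M(N(-3), 4) = (-10*(-2))*(-15 - 6*4 + 3*4*10) = 20*(-15 - 24 + 120) = 20*81 = 1620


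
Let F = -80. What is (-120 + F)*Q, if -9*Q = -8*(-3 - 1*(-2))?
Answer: 1600/9 ≈ 177.78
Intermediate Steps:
Q = -8/9 (Q = -(-8)*(-3 - 1*(-2))/9 = -(-8)*(-3 + 2)/9 = -(-8)*(-1)/9 = -1/9*8 = -8/9 ≈ -0.88889)
(-120 + F)*Q = (-120 - 80)*(-8/9) = -200*(-8/9) = 1600/9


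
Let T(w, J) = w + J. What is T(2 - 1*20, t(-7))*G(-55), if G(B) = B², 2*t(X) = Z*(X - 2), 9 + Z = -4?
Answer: 245025/2 ≈ 1.2251e+5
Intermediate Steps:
Z = -13 (Z = -9 - 4 = -13)
t(X) = 13 - 13*X/2 (t(X) = (-13*(X - 2))/2 = (-13*(-2 + X))/2 = (26 - 13*X)/2 = 13 - 13*X/2)
T(w, J) = J + w
T(2 - 1*20, t(-7))*G(-55) = ((13 - 13/2*(-7)) + (2 - 1*20))*(-55)² = ((13 + 91/2) + (2 - 20))*3025 = (117/2 - 18)*3025 = (81/2)*3025 = 245025/2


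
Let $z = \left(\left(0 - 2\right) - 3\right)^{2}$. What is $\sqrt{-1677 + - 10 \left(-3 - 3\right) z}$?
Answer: $i \sqrt{177} \approx 13.304 i$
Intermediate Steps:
$z = 25$ ($z = \left(\left(0 - 2\right) - 3\right)^{2} = \left(-2 - 3\right)^{2} = \left(-5\right)^{2} = 25$)
$\sqrt{-1677 + - 10 \left(-3 - 3\right) z} = \sqrt{-1677 + - 10 \left(-3 - 3\right) 25} = \sqrt{-1677 + \left(-10\right) \left(-6\right) 25} = \sqrt{-1677 + 60 \cdot 25} = \sqrt{-1677 + 1500} = \sqrt{-177} = i \sqrt{177}$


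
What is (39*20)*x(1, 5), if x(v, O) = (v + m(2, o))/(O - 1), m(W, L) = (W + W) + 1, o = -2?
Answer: 1170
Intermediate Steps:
m(W, L) = 1 + 2*W (m(W, L) = 2*W + 1 = 1 + 2*W)
x(v, O) = (5 + v)/(-1 + O) (x(v, O) = (v + (1 + 2*2))/(O - 1) = (v + (1 + 4))/(-1 + O) = (v + 5)/(-1 + O) = (5 + v)/(-1 + O))
(39*20)*x(1, 5) = (39*20)*((5 + 1)/(-1 + 5)) = 780*(6/4) = 780*((1/4)*6) = 780*(3/2) = 1170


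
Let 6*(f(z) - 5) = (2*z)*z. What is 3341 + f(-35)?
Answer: 11263/3 ≈ 3754.3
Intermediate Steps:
f(z) = 5 + z**2/3 (f(z) = 5 + ((2*z)*z)/6 = 5 + (2*z**2)/6 = 5 + z**2/3)
3341 + f(-35) = 3341 + (5 + (1/3)*(-35)**2) = 3341 + (5 + (1/3)*1225) = 3341 + (5 + 1225/3) = 3341 + 1240/3 = 11263/3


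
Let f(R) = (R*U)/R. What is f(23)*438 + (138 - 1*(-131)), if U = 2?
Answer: 1145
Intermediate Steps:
f(R) = 2 (f(R) = (R*2)/R = (2*R)/R = 2)
f(23)*438 + (138 - 1*(-131)) = 2*438 + (138 - 1*(-131)) = 876 + (138 + 131) = 876 + 269 = 1145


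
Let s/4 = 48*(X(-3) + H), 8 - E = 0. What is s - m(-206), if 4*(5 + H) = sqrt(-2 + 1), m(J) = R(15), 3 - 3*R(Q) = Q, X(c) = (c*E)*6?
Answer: -28604 + 48*I ≈ -28604.0 + 48.0*I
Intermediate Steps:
E = 8 (E = 8 - 1*0 = 8 + 0 = 8)
X(c) = 48*c (X(c) = (c*8)*6 = (8*c)*6 = 48*c)
R(Q) = 1 - Q/3
m(J) = -4 (m(J) = 1 - 1/3*15 = 1 - 5 = -4)
H = -5 + I/4 (H = -5 + sqrt(-2 + 1)/4 = -5 + sqrt(-1)/4 = -5 + I/4 ≈ -5.0 + 0.25*I)
s = -28608 + 48*I (s = 4*(48*(48*(-3) + (-5 + I/4))) = 4*(48*(-144 + (-5 + I/4))) = 4*(48*(-149 + I/4)) = 4*(-7152 + 12*I) = -28608 + 48*I ≈ -28608.0 + 48.0*I)
s - m(-206) = (-28608 + 48*I) - 1*(-4) = (-28608 + 48*I) + 4 = -28604 + 48*I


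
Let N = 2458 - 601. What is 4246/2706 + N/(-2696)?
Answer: 291917/331608 ≈ 0.88031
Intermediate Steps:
N = 1857
4246/2706 + N/(-2696) = 4246/2706 + 1857/(-2696) = 4246*(1/2706) + 1857*(-1/2696) = 193/123 - 1857/2696 = 291917/331608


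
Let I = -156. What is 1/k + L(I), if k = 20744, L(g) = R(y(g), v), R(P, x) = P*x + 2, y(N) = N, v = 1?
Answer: -3194575/20744 ≈ -154.00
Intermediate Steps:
R(P, x) = 2 + P*x
L(g) = 2 + g (L(g) = 2 + g*1 = 2 + g)
1/k + L(I) = 1/20744 + (2 - 156) = 1/20744 - 154 = -3194575/20744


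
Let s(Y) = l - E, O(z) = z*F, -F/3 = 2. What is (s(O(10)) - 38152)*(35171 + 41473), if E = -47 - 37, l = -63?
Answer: -2922512364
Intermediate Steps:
F = -6 (F = -3*2 = -6)
O(z) = -6*z (O(z) = z*(-6) = -6*z)
E = -84
s(Y) = 21 (s(Y) = -63 - 1*(-84) = -63 + 84 = 21)
(s(O(10)) - 38152)*(35171 + 41473) = (21 - 38152)*(35171 + 41473) = -38131*76644 = -2922512364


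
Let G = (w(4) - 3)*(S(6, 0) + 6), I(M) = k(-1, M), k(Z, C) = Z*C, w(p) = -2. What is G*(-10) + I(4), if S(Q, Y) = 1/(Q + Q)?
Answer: 1801/6 ≈ 300.17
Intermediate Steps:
k(Z, C) = C*Z
I(M) = -M (I(M) = M*(-1) = -M)
S(Q, Y) = 1/(2*Q)
G = -365/12 (G = (-2 - 3)*((1/2)/6 + 6) = -5*((1/2)*(1/6) + 6) = -5*(1/12 + 6) = -5*73/12 = -365/12 ≈ -30.417)
G*(-10) + I(4) = -365/12*(-10) - 1*4 = 1825/6 - 4 = 1801/6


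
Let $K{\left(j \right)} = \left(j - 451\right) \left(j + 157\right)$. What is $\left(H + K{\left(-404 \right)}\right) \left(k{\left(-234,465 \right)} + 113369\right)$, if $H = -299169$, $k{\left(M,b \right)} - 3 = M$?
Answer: $-9954333792$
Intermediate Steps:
$K{\left(j \right)} = \left(-451 + j\right) \left(157 + j\right)$
$k{\left(M,b \right)} = 3 + M$
$\left(H + K{\left(-404 \right)}\right) \left(k{\left(-234,465 \right)} + 113369\right) = \left(-299169 - \left(-47969 - 163216\right)\right) \left(\left(3 - 234\right) + 113369\right) = \left(-299169 + \left(-70807 + 163216 + 118776\right)\right) \left(-231 + 113369\right) = \left(-299169 + 211185\right) 113138 = \left(-87984\right) 113138 = -9954333792$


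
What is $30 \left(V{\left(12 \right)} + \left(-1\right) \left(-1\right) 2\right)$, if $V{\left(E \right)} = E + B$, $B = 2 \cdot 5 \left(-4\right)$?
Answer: $-780$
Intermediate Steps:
$B = -40$ ($B = 10 \left(-4\right) = -40$)
$V{\left(E \right)} = -40 + E$ ($V{\left(E \right)} = E - 40 = -40 + E$)
$30 \left(V{\left(12 \right)} + \left(-1\right) \left(-1\right) 2\right) = 30 \left(\left(-40 + 12\right) + \left(-1\right) \left(-1\right) 2\right) = 30 \left(-28 + 1 \cdot 2\right) = 30 \left(-28 + 2\right) = 30 \left(-26\right) = -780$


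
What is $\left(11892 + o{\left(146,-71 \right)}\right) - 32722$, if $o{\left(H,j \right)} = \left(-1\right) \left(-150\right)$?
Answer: $-20680$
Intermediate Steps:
$o{\left(H,j \right)} = 150$
$\left(11892 + o{\left(146,-71 \right)}\right) - 32722 = \left(11892 + 150\right) - 32722 = 12042 - 32722 = -20680$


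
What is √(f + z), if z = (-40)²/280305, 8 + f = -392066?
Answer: I*√136913794948426/18687 ≈ 626.16*I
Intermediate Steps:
f = -392074 (f = -8 - 392066 = -392074)
z = 320/56061 (z = 1600*(1/280305) = 320/56061 ≈ 0.0057081)
√(f + z) = √(-392074 + 320/56061) = √(-21980060194/56061) = I*√136913794948426/18687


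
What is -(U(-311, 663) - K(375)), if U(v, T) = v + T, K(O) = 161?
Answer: -191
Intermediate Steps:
U(v, T) = T + v
-(U(-311, 663) - K(375)) = -((663 - 311) - 1*161) = -(352 - 161) = -1*191 = -191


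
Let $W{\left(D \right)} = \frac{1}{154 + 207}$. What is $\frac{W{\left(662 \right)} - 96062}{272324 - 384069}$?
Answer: $\frac{34678381}{40339945} \approx 0.85965$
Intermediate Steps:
$W{\left(D \right)} = \frac{1}{361}$
$\frac{W{\left(662 \right)} - 96062}{272324 - 384069} = \frac{\frac{1}{361} - 96062}{272324 - 384069} = - \frac{34678381}{361 \left(-111745\right)} = \left(- \frac{34678381}{361}\right) \left(- \frac{1}{111745}\right) = \frac{34678381}{40339945}$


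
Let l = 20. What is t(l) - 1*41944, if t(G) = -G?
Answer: -41964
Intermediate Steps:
t(l) - 1*41944 = -1*20 - 1*41944 = -20 - 41944 = -41964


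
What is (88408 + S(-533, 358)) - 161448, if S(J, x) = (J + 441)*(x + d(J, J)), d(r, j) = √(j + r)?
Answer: -105976 - 92*I*√1066 ≈ -1.0598e+5 - 3003.8*I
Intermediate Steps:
S(J, x) = (441 + J)*(x + √2*√J) (S(J, x) = (J + 441)*(x + √(J + J)) = (441 + J)*(x + √(2*J)) = (441 + J)*(x + √2*√J))
(88408 + S(-533, 358)) - 161448 = (88408 + (441*358 - 533*358 + √2*(-533)^(3/2) + 441*√2*√(-533))) - 161448 = (88408 + (157878 - 190814 + √2*(-533*I*√533) + 441*√2*(I*√533))) - 161448 = (88408 + (157878 - 190814 - 533*I*√1066 + 441*I*√1066)) - 161448 = (88408 + (-32936 - 92*I*√1066)) - 161448 = (55472 - 92*I*√1066) - 161448 = -105976 - 92*I*√1066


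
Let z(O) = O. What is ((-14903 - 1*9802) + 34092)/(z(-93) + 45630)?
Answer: 3129/15179 ≈ 0.20614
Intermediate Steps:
((-14903 - 1*9802) + 34092)/(z(-93) + 45630) = ((-14903 - 1*9802) + 34092)/(-93 + 45630) = ((-14903 - 9802) + 34092)/45537 = (-24705 + 34092)*(1/45537) = 9387*(1/45537) = 3129/15179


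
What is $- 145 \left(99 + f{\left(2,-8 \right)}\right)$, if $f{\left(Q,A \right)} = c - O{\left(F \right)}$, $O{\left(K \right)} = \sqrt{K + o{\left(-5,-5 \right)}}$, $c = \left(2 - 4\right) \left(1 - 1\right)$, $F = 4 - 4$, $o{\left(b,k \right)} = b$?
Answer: $-14355 + 145 i \sqrt{5} \approx -14355.0 + 324.23 i$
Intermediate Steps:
$F = 0$
$c = 0$ ($c = \left(-2\right) 0 = 0$)
$O{\left(K \right)} = \sqrt{-5 + K}$ ($O{\left(K \right)} = \sqrt{K - 5} = \sqrt{-5 + K}$)
$f{\left(Q,A \right)} = - i \sqrt{5}$ ($f{\left(Q,A \right)} = 0 - \sqrt{-5 + 0} = 0 - \sqrt{-5} = 0 - i \sqrt{5} = - i \sqrt{5}$)
$- 145 \left(99 + f{\left(2,-8 \right)}\right) = - 145 \left(99 - i \sqrt{5}\right) = -14355 + 145 i \sqrt{5}$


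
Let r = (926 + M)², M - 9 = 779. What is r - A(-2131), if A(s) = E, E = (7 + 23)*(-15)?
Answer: 2938246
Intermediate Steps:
M = 788 (M = 9 + 779 = 788)
E = -450 (E = 30*(-15) = -450)
A(s) = -450
r = 2937796 (r = (926 + 788)² = 1714² = 2937796)
r - A(-2131) = 2937796 - 1*(-450) = 2937796 + 450 = 2938246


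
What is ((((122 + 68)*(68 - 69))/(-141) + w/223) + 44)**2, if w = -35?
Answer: 2019033539329/988662249 ≈ 2042.2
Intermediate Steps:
((((122 + 68)*(68 - 69))/(-141) + w/223) + 44)**2 = ((((122 + 68)*(68 - 69))/(-141) - 35/223) + 44)**2 = (((190*(-1))*(-1/141) - 35*1/223) + 44)**2 = ((-190*(-1/141) - 35/223) + 44)**2 = ((190/141 - 35/223) + 44)**2 = (37435/31443 + 44)**2 = (1420927/31443)**2 = 2019033539329/988662249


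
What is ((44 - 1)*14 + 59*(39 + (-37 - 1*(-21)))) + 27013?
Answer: 28972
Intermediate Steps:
((44 - 1)*14 + 59*(39 + (-37 - 1*(-21)))) + 27013 = (43*14 + 59*(39 + (-37 + 21))) + 27013 = (602 + 59*(39 - 16)) + 27013 = (602 + 59*23) + 27013 = (602 + 1357) + 27013 = 1959 + 27013 = 28972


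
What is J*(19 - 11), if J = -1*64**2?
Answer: -32768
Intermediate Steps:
J = -4096 (J = -1*4096 = -4096)
J*(19 - 11) = -4096*(19 - 11) = -4096*8 = -32768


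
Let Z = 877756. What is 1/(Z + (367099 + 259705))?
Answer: 1/1504560 ≈ 6.6465e-7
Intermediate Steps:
1/(Z + (367099 + 259705)) = 1/(877756 + (367099 + 259705)) = 1/(877756 + 626804) = 1/1504560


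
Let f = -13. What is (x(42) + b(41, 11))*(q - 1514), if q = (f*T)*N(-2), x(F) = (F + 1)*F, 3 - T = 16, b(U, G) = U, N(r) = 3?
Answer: -1859929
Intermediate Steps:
T = -13 (T = 3 - 1*16 = 3 - 16 = -13)
x(F) = F*(1 + F) (x(F) = (1 + F)*F = F*(1 + F))
q = 507 (q = -13*(-13)*3 = 169*3 = 507)
(x(42) + b(41, 11))*(q - 1514) = (42*(1 + 42) + 41)*(507 - 1514) = (42*43 + 41)*(-1007) = (1806 + 41)*(-1007) = 1847*(-1007) = -1859929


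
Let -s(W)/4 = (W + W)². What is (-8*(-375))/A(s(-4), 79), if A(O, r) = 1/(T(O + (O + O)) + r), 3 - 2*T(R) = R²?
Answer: -884494500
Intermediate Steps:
s(W) = -16*W² (s(W) = -4*(W + W)² = -4*4*W² = -16*W²)
T(R) = 3/2 - R²/2
A(O, r) = 1/(3/2 + r - 9*O²/2) (A(O, r) = 1/((3/2 - (O + (O + O))²/2) + r) = 1/((3/2 - (O + 2*O)²/2) + r) = 1/((3/2 - 9*O²/2) + r) = 1/(3/2 + r - 9*O²/2))
(-8*(-375))/A(s(-4), 79) = (-8*(-375))/((2/(3 - 9*(-16*(-4)²)² + 2*79))) = 3000/((2/(3 - 9*(-16*16)² + 158))) = 3000/((2/(3 - 9*(-256)² + 158))) = 3000/((2/(3 - 9*65536 + 158))) = 3000/((2/(3 - 589824 + 158))) = 3000/((2/(-589663))) = 3000/((2*(-1/589663))) = 3000/(-2/589663) = 3000*(-589663/2) = -884494500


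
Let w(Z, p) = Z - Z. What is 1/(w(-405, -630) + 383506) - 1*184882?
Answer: -70903356291/383506 ≈ -1.8488e+5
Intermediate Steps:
w(Z, p) = 0
1/(w(-405, -630) + 383506) - 1*184882 = 1/(0 + 383506) - 1*184882 = 1/383506 - 184882 = -70903356291/383506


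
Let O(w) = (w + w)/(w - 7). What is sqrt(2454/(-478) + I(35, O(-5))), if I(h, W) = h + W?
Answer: sqrt(63128982)/1434 ≈ 5.5407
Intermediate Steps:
O(w) = 2*w/(-7 + w) (O(w) = (2*w)/(-7 + w) = 2*w/(-7 + w))
I(h, W) = W + h
sqrt(2454/(-478) + I(35, O(-5))) = sqrt(2454/(-478) + (2*(-5)/(-7 - 5) + 35)) = sqrt(2454*(-1/478) + (2*(-5)/(-12) + 35)) = sqrt(-1227/239 + (2*(-5)*(-1/12) + 35)) = sqrt(-1227/239 + (5/6 + 35)) = sqrt(-1227/239 + 215/6) = sqrt(44023/1434) = sqrt(63128982)/1434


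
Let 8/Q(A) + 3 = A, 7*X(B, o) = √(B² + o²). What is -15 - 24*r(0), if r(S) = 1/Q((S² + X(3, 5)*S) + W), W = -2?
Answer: 0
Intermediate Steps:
X(B, o) = √(B² + o²)/7
Q(A) = 8/(-3 + A)
r(S) = -5/8 + S²/8 + S*√34/56 (r(S) = 1/(8/(-3 + ((S² + (√(3² + 5²)/7)*S) - 2))) = 1/(8/(-3 + ((S² + (√(9 + 25)/7)*S) - 2))) = 1/(8/(-3 + ((S² + (√34/7)*S) - 2))) = 1/(8/(-3 + ((S² + S*√34/7) - 2))) = 1/(8/(-3 + (-2 + S² + S*√34/7))) = 1/(8/(-5 + S² + S*√34/7)) = -5/8 + S²/8 + S*√34/56)
-15 - 24*r(0) = -15 - 24*(-5/8 + (⅛)*0² + (1/56)*0*√34) = -15 - 24*(-5/8 + (⅛)*0 + 0) = -15 - 24*(-5/8 + 0 + 0) = -15 - 24*(-5/8) = -15 + 15 = 0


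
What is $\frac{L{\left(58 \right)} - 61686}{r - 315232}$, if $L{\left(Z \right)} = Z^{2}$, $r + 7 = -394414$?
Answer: $\frac{58322}{709653} \approx 0.082184$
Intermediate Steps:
$r = -394421$ ($r = -7 - 394414 = -394421$)
$\frac{L{\left(58 \right)} - 61686}{r - 315232} = \frac{58^{2} - 61686}{-394421 - 315232} = \frac{3364 - 61686}{-709653} = \left(-58322\right) \left(- \frac{1}{709653}\right) = \frac{58322}{709653}$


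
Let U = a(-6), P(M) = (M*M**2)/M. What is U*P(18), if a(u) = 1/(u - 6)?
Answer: -27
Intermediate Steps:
a(u) = 1/(-6 + u)
P(M) = M**2 (P(M) = M**3/M = M**2)
U = -1/12 (U = 1/(-6 - 6) = 1/(-12) = -1/12 ≈ -0.083333)
U*P(18) = -1/12*18**2 = -1/12*324 = -27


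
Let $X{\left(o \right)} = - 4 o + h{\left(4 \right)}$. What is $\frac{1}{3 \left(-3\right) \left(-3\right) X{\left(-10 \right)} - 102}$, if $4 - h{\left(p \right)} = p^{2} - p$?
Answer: $\frac{1}{762} \approx 0.0013123$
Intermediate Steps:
$h{\left(p \right)} = 4 + p - p^{2}$ ($h{\left(p \right)} = 4 - \left(p^{2} - p\right) = 4 + p - p^{2}$)
$X{\left(o \right)} = -8 - 4 o$ ($X{\left(o \right)} = - 4 o + \left(4 + 4 - 4^{2}\right) = - 4 o + \left(4 + 4 - 16\right) = - 4 o - 8 = -8 - 4 o$)
$\frac{1}{3 \left(-3\right) \left(-3\right) X{\left(-10 \right)} - 102} = \frac{1}{3 \left(-3\right) \left(-3\right) \left(-8 - -40\right) - 102} = \frac{1}{\left(-9\right) \left(-3\right) \left(-8 + 40\right) - 102} = \frac{1}{27 \cdot 32 - 102} = \frac{1}{864 - 102} = \frac{1}{762}$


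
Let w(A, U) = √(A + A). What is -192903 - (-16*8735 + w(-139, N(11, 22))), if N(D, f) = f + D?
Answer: -53143 - I*√278 ≈ -53143.0 - 16.673*I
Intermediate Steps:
N(D, f) = D + f
w(A, U) = √2*√A (w(A, U) = √(2*A) = √2*√A)
-192903 - (-16*8735 + w(-139, N(11, 22))) = -192903 - (-16*8735 + √2*√(-139)) = -192903 - (-139760 + √2*(I*√139)) = -192903 - (-139760 + I*√278) = -192903 + (139760 - I*√278) = -53143 - I*√278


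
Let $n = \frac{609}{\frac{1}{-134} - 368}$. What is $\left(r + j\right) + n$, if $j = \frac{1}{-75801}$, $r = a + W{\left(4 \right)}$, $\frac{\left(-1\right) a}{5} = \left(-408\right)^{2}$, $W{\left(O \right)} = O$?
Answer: $- \frac{282834758826457}{339815883} \approx -8.3232 \cdot 10^{5}$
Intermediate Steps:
$a = -832320$ ($a = - 5 \left(-408\right)^{2} = \left(-5\right) 166464 = -832320$)
$r = -832316$ ($r = -832320 + 4 = -832316$)
$n = - \frac{81606}{49313}$ ($n = \frac{609}{- \frac{1}{134} - 368} = \frac{609}{- \frac{49313}{134}} = 609 \left(- \frac{134}{49313}\right) = - \frac{81606}{49313} \approx -1.6549$)
$j = - \frac{1}{75801} \approx -1.3192 \cdot 10^{-5}$
$\left(r + j\right) + n = \left(-832316 - \frac{1}{75801}\right) - \frac{81606}{49313} = - \frac{63090385117}{75801} - \frac{81606}{49313} = - \frac{282834758826457}{339815883}$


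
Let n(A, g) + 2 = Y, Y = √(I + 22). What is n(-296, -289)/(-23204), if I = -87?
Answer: 1/11602 - I*√65/23204 ≈ 8.6192e-5 - 0.00034745*I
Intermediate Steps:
Y = I*√65 (Y = √(-87 + 22) = √(-65) = I*√65 ≈ 8.0623*I)
n(A, g) = -2 + I*√65
n(-296, -289)/(-23204) = (-2 + I*√65)/(-23204) = (-2 + I*√65)*(-1/23204) = 1/11602 - I*√65/23204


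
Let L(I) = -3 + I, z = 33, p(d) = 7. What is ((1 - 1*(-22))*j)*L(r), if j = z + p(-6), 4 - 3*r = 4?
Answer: -2760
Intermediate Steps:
r = 0 (r = 4/3 - ⅓*4 = 4/3 - 4/3 = 0)
j = 40 (j = 33 + 7 = 40)
((1 - 1*(-22))*j)*L(r) = ((1 - 1*(-22))*40)*(-3 + 0) = ((1 + 22)*40)*(-3) = (23*40)*(-3) = 920*(-3) = -2760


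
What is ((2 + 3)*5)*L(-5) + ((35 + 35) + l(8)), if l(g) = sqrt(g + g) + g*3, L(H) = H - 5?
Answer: -152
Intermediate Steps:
L(H) = -5 + H
l(g) = 3*g + sqrt(2)*sqrt(g) (l(g) = sqrt(2*g) + 3*g = sqrt(2)*sqrt(g) + 3*g = 3*g + sqrt(2)*sqrt(g))
((2 + 3)*5)*L(-5) + ((35 + 35) + l(8)) = ((2 + 3)*5)*(-5 - 5) + ((35 + 35) + (3*8 + sqrt(2)*sqrt(8))) = (5*5)*(-10) + (70 + (24 + sqrt(2)*(2*sqrt(2)))) = 25*(-10) + (70 + (24 + 4)) = -250 + (70 + 28) = -250 + 98 = -152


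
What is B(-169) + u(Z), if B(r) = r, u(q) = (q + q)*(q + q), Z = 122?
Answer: 59367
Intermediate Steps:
u(q) = 4*q² (u(q) = (2*q)*(2*q) = 4*q²)
B(-169) + u(Z) = -169 + 4*122² = -169 + 4*14884 = -169 + 59536 = 59367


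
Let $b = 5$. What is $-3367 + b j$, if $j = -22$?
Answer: $-3477$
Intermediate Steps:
$-3367 + b j = -3367 + 5 \left(-22\right) = -3367 - 110 = -3477$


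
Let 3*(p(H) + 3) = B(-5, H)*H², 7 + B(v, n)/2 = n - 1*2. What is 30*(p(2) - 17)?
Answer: -1160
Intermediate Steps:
B(v, n) = -18 + 2*n (B(v, n) = -14 + 2*(n - 1*2) = -14 + 2*(n - 2) = -14 + 2*(-2 + n) = -14 + (-4 + 2*n) = -18 + 2*n)
p(H) = -3 + H²*(-18 + 2*H)/3 (p(H) = -3 + ((-18 + 2*H)*H²)/3 = -3 + (H²*(-18 + 2*H))/3 = -3 + H²*(-18 + 2*H)/3)
30*(p(2) - 17) = 30*((-3 + (⅔)*2²*(-9 + 2)) - 17) = 30*((-3 + (⅔)*4*(-7)) - 17) = 30*((-3 - 56/3) - 17) = 30*(-65/3 - 17) = 30*(-116/3) = -1160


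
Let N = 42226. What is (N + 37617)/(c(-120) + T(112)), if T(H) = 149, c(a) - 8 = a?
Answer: 79843/37 ≈ 2157.9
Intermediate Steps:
c(a) = 8 + a
(N + 37617)/(c(-120) + T(112)) = (42226 + 37617)/((8 - 120) + 149) = 79843/(-112 + 149) = 79843/37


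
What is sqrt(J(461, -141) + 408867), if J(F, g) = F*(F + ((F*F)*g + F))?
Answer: 2*I*sqrt(3453310903) ≈ 1.1753e+5*I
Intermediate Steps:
J(F, g) = F*(2*F + g*F**2) (J(F, g) = F*(F + (F**2*g + F)) = F*(F + (g*F**2 + F)) = F*(F + (F + g*F**2)) = F*(2*F + g*F**2))
sqrt(J(461, -141) + 408867) = sqrt(461**2*(2 + 461*(-141)) + 408867) = sqrt(212521*(2 - 65001) + 408867) = sqrt(212521*(-64999) + 408867) = sqrt(-13813652479 + 408867) = sqrt(-13813243612) = 2*I*sqrt(3453310903)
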